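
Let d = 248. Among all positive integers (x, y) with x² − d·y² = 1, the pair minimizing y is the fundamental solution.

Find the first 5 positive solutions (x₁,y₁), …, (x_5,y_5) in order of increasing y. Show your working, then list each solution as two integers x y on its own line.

√248 → a₀=15, period (1,2,1,30); ℓ=4 even so k=3
step 0: (15, 1)  from 15·(1,0) + (0,1)
step 1: (16, 1)  from 1·(15,1) + (1,0)
step 2: (47, 3)  from 2·(16,1) + (15,1)
step 3: (63, 4)  from 1·(47,3) + (16,1)
(x₁, y₁) = (63, 4);  63² − 248·4² = 1 ✓
n=2: (63,4)∘(63,4) = (63·63+248·4·4, 63·4+4·63) = (7937,504)
n=3: (7937,504)∘(63,4) = (63·7937+248·4·504, 63·504+4·7937) = (999999,63500)
n=4: (999999,63500)∘(63,4) = (63·999999+248·4·63500, 63·63500+4·999999) = (125991937,8000496)
n=5: (125991937,8000496)∘(63,4) = (63·125991937+248·4·8000496, 63·8000496+4·125991937) = (15873984063,1007998996)

63 4
7937 504
999999 63500
125991937 8000496
15873984063 1007998996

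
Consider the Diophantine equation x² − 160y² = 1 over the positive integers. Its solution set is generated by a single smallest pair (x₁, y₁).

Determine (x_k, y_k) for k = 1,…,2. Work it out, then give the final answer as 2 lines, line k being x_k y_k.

√160 = [12; 1,1,1,5,1,1,1,24, …], period ℓ=8 (even) → k=7
a_0=12:  p_0=12·1+0=12,  q_0=12·0+1=1
a_1=1:  p_1=1·12+1=13,  q_1=1·1+0=1
a_2=1:  p_2=1·13+12=25,  q_2=1·1+1=2
a_3=1:  p_3=1·25+13=38,  q_3=1·2+1=3
a_4=5:  p_4=5·38+25=215,  q_4=5·3+2=17
a_5=1:  p_5=1·215+38=253,  q_5=1·17+3=20
a_6=1:  p_6=1·253+215=468,  q_6=1·20+17=37
a_7=1:  p_7=1·468+253=721,  q_7=1·37+20=57
fundamental: x₁=721, y₁=57  (since 519841 − 160·3249 = 1)
n=2: (721,57)∘(721,57) = (721·721+160·57·57, 721·57+57·721) = (1039681,82194)

721 57
1039681 82194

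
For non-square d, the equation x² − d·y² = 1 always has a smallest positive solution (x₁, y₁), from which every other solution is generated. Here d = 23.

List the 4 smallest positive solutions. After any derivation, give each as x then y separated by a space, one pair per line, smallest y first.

24 5
1151 240
55224 11515
2649601 552480

√23 → a₀=4, period (1,3,1,8); ℓ=4 even so k=3
k=0  a_k=4  p_k/q_k = 4/1
…
k=2  a_k=3  p_k/q_k = 19/4
k=3  a_k=1  p_k/q_k = 24/5
(x₁, y₁) = (24, 5);  24² − 23·5² = 1 ✓
k=2:  x_2 = 24·24+23·5·5 = 1151,  y_2 = 24·5+5·24 = 240
k=3:  x_3 = 24·1151+23·5·240 = 55224,  y_3 = 24·240+5·1151 = 11515
k=4:  x_4 = 24·55224+23·5·11515 = 2649601,  y_4 = 24·11515+5·55224 = 552480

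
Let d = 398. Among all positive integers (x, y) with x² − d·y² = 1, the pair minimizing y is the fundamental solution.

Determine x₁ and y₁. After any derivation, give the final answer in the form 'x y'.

399 20

√398 = [19; 1,18,1,38, …], period ℓ=4 (even) → k=3
k=0  a_k=19  p_k/q_k = 19/1
k=1  a_k=1  p_k/q_k = 20/1
k=2  a_k=18  p_k/q_k = 379/19
k=3  a_k=1  p_k/q_k = 399/20
(x₁, y₁) = (399, 20);  399² − 398·20² = 1 ✓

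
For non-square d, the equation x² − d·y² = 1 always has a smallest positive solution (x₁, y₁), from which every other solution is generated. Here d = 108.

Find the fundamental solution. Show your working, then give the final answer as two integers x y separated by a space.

√108 → a₀=10, period (2,1,1,4,1,1,2,20); ℓ=8 even so k=7
i=0: a=10 ⇒ p=10, q=1
i=1: a=2 ⇒ p=21, q=2
i=2: a=1 ⇒ p=31, q=3
i=3: a=1 ⇒ p=52, q=5
i=4: a=4 ⇒ p=239, q=23
…
i=6: a=1 ⇒ p=530, q=51
i=7: a=2 ⇒ p=1351, q=130
(x₁, y₁) = (1351, 130);  1351² − 108·130² = 1 ✓

1351 130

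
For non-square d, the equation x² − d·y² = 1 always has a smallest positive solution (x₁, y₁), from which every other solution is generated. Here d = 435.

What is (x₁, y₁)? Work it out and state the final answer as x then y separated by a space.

√435 = [20; 1,5,1,40, …], period ℓ=4 (even) → k=3
i=0: a=20 ⇒ p=20, q=1
i=1: a=1 ⇒ p=21, q=1
i=2: a=5 ⇒ p=125, q=6
i=3: a=1 ⇒ p=146, q=7
(x₁, y₁) = (146, 7);  146² − 435·7² = 1 ✓

146 7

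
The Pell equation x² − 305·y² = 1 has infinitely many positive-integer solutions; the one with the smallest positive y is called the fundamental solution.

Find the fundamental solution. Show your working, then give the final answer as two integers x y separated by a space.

489 28

d=305: √d = [17; 2,6,2,34] (ℓ=4, even), read p_3/q_3
a_0=17:  p_0=17·1+0=17,  q_0=17·0+1=1
…
a_2=6:  p_2=6·35+17=227,  q_2=6·2+1=13
a_3=2:  p_3=2·227+35=489,  q_3=2·13+2=28
fundamental: x₁=489, y₁=28  (since 239121 − 305·784 = 1)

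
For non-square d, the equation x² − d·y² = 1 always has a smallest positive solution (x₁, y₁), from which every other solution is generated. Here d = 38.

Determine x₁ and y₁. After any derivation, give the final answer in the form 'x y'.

[6; 6,12] for √38; ℓ=2 ⇒ convergent index 1
a_0=6:  p_0=6·1+0=6,  q_0=6·0+1=1
a_1=6:  p_1=6·6+1=37,  q_1=6·1+0=6
→ (37, 6).  Check: 37²=1369, 38·6²=1368, difference 1.

37 6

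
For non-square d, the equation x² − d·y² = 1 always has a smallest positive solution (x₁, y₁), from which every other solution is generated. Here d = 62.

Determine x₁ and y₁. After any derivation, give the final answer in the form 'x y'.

63 8

√62 → a₀=7, period (1,6,1,14); ℓ=4 even so k=3
k=0  a_k=7  p_k/q_k = 7/1
k=1  a_k=1  p_k/q_k = 8/1
k=2  a_k=6  p_k/q_k = 55/7
k=3  a_k=1  p_k/q_k = 63/8
→ (63, 8).  Check: 63²=3969, 62·8²=3968, difference 1.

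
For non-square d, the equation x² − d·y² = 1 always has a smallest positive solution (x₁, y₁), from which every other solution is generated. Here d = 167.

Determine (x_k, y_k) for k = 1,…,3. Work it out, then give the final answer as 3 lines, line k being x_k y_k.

[12; 1,11,1,24] for √167; ℓ=4 ⇒ convergent index 3
i=0: a=12 ⇒ p=12, q=1
…
i=2: a=11 ⇒ p=155, q=12
i=3: a=1 ⇒ p=168, q=13
fundamental: x₁=168, y₁=13  (since 28224 − 167·169 = 1)
(168+13√167)^2 = 56447 + 4368√167
(168+13√167)^3 = 18966024 + 1467635√167

168 13
56447 4368
18966024 1467635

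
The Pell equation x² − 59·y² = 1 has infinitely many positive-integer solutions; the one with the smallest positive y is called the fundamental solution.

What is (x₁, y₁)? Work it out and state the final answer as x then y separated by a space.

√59 → a₀=7, period (1,2,7,2,1,14); ℓ=6 even so k=5
step 0: (7, 1)  from 7·(1,0) + (0,1)
…
step 4: (361, 47)  from 2·(169,22) + (23,3)
step 5: (530, 69)  from 1·(361,47) + (169,22)
→ (530, 69).  Check: 530²=280900, 59·69²=280899, difference 1.

530 69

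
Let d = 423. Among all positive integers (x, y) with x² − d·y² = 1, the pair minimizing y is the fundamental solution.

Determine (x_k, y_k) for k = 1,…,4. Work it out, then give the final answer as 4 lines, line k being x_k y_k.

[20; 1,1,3,4,3,1,1,40] for √423; ℓ=8 ⇒ convergent index 7
step 0: (20, 1)  from 20·(1,0) + (0,1)
step 1: (21, 1)  from 1·(20,1) + (1,0)
step 2: (41, 2)  from 1·(21,1) + (20,1)
step 3: (144, 7)  from 3·(41,2) + (21,1)
step 4: (617, 30)  from 4·(144,7) + (41,2)
step 5: (1995, 97)  from 3·(617,30) + (144,7)
step 6: (2612, 127)  from 1·(1995,97) + (617,30)
step 7: (4607, 224)  from 1·(2612,127) + (1995,97)
→ (4607, 224).  Check: 4607²=21224449, 423·224²=21224448, difference 1.
n=2: (4607,224)∘(4607,224) = (4607·4607+423·224·224, 4607·224+224·4607) = (42448897,2063936)
n=3: (42448897,2063936)∘(4607,224) = (4607·42448897+423·224·2063936, 4607·2063936+224·42448897) = (391124132351,19017106080)
n=4: (391124132351,19017106080)∘(4607,224) = (4607·391124132351+423·224·19017106080, 4607·19017106080+224·391124132351) = (3603817713033217,175223613357184)

4607 224
42448897 2063936
391124132351 19017106080
3603817713033217 175223613357184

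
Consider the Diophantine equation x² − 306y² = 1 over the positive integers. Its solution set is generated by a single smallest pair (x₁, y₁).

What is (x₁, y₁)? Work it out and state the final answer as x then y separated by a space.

d=306: √d = [17; 2,34] (ℓ=2, even), read p_1/q_1
i=0: a=17 ⇒ p=17, q=1
i=1: a=2 ⇒ p=35, q=2
(x₁, y₁) = (35, 2);  35² − 306·2² = 1 ✓

35 2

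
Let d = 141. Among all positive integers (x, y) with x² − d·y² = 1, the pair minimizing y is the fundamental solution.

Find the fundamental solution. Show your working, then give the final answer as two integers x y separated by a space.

d=141: √d = [11; 1,6,1,22] (ℓ=4, even), read p_3/q_3
step 0: (11, 1)  from 11·(1,0) + (0,1)
…
step 2: (83, 7)  from 6·(12,1) + (11,1)
step 3: (95, 8)  from 1·(83,7) + (12,1)
→ (95, 8).  Check: 95²=9025, 141·8²=9024, difference 1.

95 8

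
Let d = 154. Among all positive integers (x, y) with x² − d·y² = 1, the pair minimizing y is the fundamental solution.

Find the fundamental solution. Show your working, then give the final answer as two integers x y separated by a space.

21295 1716

√154 = [12; 2,2,3,1,2,1,3,2,2,24, …], period ℓ=10 (even) → k=9
i=0: a=12 ⇒ p=12, q=1
…
i=2: a=2 ⇒ p=62, q=5
i=3: a=3 ⇒ p=211, q=17
i=4: a=1 ⇒ p=273, q=22
i=5: a=2 ⇒ p=757, q=61
i=6: a=1 ⇒ p=1030, q=83
i=7: a=3 ⇒ p=3847, q=310
i=8: a=2 ⇒ p=8724, q=703
i=9: a=2 ⇒ p=21295, q=1716
(x₁, y₁) = (21295, 1716);  21295² − 154·1716² = 1 ✓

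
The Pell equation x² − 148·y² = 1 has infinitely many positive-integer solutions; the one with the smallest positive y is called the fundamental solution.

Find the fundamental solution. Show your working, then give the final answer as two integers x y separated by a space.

d=148: √d = [12; 6,24] (ℓ=2, even), read p_1/q_1
a_0=12:  p_0=12·1+0=12,  q_0=12·0+1=1
a_1=6:  p_1=6·12+1=73,  q_1=6·1+0=6
fundamental: x₁=73, y₁=6  (since 5329 − 148·36 = 1)

73 6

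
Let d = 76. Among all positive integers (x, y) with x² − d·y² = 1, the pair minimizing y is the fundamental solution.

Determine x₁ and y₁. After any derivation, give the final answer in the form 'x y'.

[8; 1,2,1,1,5,4,5,1,1,2,1,16] for √76; ℓ=12 ⇒ convergent index 11
k=0  a_k=8  p_k/q_k = 8/1
…
k=3  a_k=1  p_k/q_k = 35/4
k=4  a_k=1  p_k/q_k = 61/7
…
k=9  a_k=1  p_k/q_k = 16311/1871
k=10  a_k=2  p_k/q_k = 41488/4759
k=11  a_k=1  p_k/q_k = 57799/6630
(x₁, y₁) = (57799, 6630);  57799² − 76·6630² = 1 ✓

57799 6630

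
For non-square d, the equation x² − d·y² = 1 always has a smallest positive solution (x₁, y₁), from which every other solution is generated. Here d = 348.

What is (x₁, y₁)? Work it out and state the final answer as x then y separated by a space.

d=348: √d = [18; 1,1,1,8,1,1,1,36] (ℓ=8, even), read p_7/q_7
k=0  a_k=18  p_k/q_k = 18/1
k=1  a_k=1  p_k/q_k = 19/1
…
k=5  a_k=1  p_k/q_k = 541/29
k=6  a_k=1  p_k/q_k = 1026/55
k=7  a_k=1  p_k/q_k = 1567/84
(x₁, y₁) = (1567, 84);  1567² − 348·84² = 1 ✓

1567 84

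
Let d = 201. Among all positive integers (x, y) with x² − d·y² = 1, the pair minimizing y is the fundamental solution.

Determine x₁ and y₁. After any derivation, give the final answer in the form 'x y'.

515095 36332

√201 → a₀=14, period (5,1,1,1,2,…,1,5,28); ℓ=14 even so k=13
a_0=14:  p_0=14·1+0=14,  q_0=14·0+1=1
a_1=5:  p_1=5·14+1=71,  q_1=5·1+0=5
a_2=1:  p_2=1·71+14=85,  q_2=1·5+1=6
…
a_5=2:  p_5=2·241+156=638,  q_5=2·17+11=45
a_6=1:  p_6=1·638+241=879,  q_6=1·45+17=62
a_7=8:  p_7=8·879+638=7670,  q_7=8·62+45=541
…
a_9=2:  p_9=2·8549+7670=24768,  q_9=2·603+541=1747
…
a_11=1:  p_11=1·33317+24768=58085,  q_11=1·2350+1747=4097
a_12=1:  p_12=1·58085+33317=91402,  q_12=1·4097+2350=6447
a_13=5:  p_13=5·91402+58085=515095,  q_13=5·6447+4097=36332
→ (515095, 36332).  Check: 515095²=265322859025, 201·36332²=265322859024, difference 1.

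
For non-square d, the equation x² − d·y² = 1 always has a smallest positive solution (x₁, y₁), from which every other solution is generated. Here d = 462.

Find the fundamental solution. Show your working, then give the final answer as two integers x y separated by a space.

43 2

[21; 2,42] for √462; ℓ=2 ⇒ convergent index 1
i=0: a=21 ⇒ p=21, q=1
i=1: a=2 ⇒ p=43, q=2
fundamental: x₁=43, y₁=2  (since 1849 − 462·4 = 1)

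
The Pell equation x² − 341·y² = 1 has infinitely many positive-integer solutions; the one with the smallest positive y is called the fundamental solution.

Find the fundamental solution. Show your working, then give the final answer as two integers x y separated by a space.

10626551 575460

[18; 2,6,1,8,2,…,6,2,36] for √341; ℓ=14 ⇒ convergent index 13
i=0: a=18 ⇒ p=18, q=1
i=1: a=2 ⇒ p=37, q=2
i=2: a=6 ⇒ p=240, q=13
i=3: a=1 ⇒ p=277, q=15
i=4: a=8 ⇒ p=2456, q=133
i=5: a=2 ⇒ p=5189, q=281
i=6: a=1 ⇒ p=7645, q=414
i=7: a=2 ⇒ p=20479, q=1109
i=8: a=1 ⇒ p=28124, q=1523
i=9: a=2 ⇒ p=76727, q=4155
i=10: a=8 ⇒ p=641940, q=34763
i=11: a=1 ⇒ p=718667, q=38918
i=12: a=6 ⇒ p=4953942, q=268271
i=13: a=2 ⇒ p=10626551, q=575460
→ (10626551, 575460).  Check: 10626551²=112923586155601, 341·575460²=112923586155600, difference 1.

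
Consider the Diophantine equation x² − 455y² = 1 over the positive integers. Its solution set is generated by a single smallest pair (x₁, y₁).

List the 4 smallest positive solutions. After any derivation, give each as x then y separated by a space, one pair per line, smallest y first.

64 3
8191 384
1048384 49149
134184961 6290688

[21; 3,42] for √455; ℓ=2 ⇒ convergent index 1
i=0: a=21 ⇒ p=21, q=1
i=1: a=3 ⇒ p=64, q=3
→ (64, 3).  Check: 64²=4096, 455·3²=4095, difference 1.
k=2:  x_2 = 64·64+455·3·3 = 8191,  y_2 = 64·3+3·64 = 384
k=3:  x_3 = 64·8191+455·3·384 = 1048384,  y_3 = 64·384+3·8191 = 49149
k=4:  x_4 = 64·1048384+455·3·49149 = 134184961,  y_4 = 64·49149+3·1048384 = 6290688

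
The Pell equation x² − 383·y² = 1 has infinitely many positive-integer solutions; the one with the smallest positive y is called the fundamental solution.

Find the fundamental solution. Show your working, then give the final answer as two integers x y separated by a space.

18768 959

[19; 1,1,3,19,3,1,1,38] for √383; ℓ=8 ⇒ convergent index 7
k=0  a_k=19  p_k/q_k = 19/1
k=1  a_k=1  p_k/q_k = 20/1
k=2  a_k=1  p_k/q_k = 39/2
…
k=4  a_k=19  p_k/q_k = 2642/135
k=5  a_k=3  p_k/q_k = 8063/412
k=6  a_k=1  p_k/q_k = 10705/547
k=7  a_k=1  p_k/q_k = 18768/959
(x₁, y₁) = (18768, 959);  18768² − 383·959² = 1 ✓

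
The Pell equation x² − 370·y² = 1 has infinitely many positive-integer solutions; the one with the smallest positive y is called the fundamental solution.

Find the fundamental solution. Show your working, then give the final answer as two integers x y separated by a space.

[19; 4,4,38] for √370; ℓ=3 ⇒ convergent index 5
a_0=19:  p_0=19·1+0=19,  q_0=19·0+1=1
…
a_4=4:  p_4=4·12503+327=50339,  q_4=4·650+17=2617
a_5=4:  p_5=4·50339+12503=213859,  q_5=4·2617+650=11118
→ (213859, 11118).  Check: 213859²=45735671881, 370·11118²=45735671880, difference 1.

213859 11118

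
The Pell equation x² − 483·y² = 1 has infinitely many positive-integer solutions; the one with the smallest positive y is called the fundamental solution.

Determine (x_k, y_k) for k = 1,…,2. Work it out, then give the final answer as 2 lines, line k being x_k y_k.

22 1
967 44

d=483: √d = [21; 1,42] (ℓ=2, even), read p_1/q_1
k=0  a_k=21  p_k/q_k = 21/1
k=1  a_k=1  p_k/q_k = 22/1
(x₁, y₁) = (22, 1);  22² − 483·1² = 1 ✓
k=2:  x_2 = 22·22+483·1·1 = 967,  y_2 = 22·1+1·22 = 44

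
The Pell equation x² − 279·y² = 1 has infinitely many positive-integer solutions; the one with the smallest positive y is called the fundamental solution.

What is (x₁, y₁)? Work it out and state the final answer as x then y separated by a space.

1520 91

√279 = [16; 1,2,2,1,2,2,1,32, …], period ℓ=8 (even) → k=7
i=0: a=16 ⇒ p=16, q=1
i=1: a=1 ⇒ p=17, q=1
i=2: a=2 ⇒ p=50, q=3
…
i=4: a=1 ⇒ p=167, q=10
…
i=6: a=2 ⇒ p=1069, q=64
i=7: a=1 ⇒ p=1520, q=91
fundamental: x₁=1520, y₁=91  (since 2310400 − 279·8281 = 1)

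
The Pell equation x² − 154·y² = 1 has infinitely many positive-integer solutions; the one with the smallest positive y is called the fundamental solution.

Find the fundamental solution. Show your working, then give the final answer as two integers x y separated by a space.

d=154: √d = [12; 2,2,3,1,2,1,3,2,2,24] (ℓ=10, even), read p_9/q_9
i=0: a=12 ⇒ p=12, q=1
…
i=3: a=3 ⇒ p=211, q=17
i=4: a=1 ⇒ p=273, q=22
i=5: a=2 ⇒ p=757, q=61
i=6: a=1 ⇒ p=1030, q=83
i=7: a=3 ⇒ p=3847, q=310
i=8: a=2 ⇒ p=8724, q=703
i=9: a=2 ⇒ p=21295, q=1716
→ (21295, 1716).  Check: 21295²=453477025, 154·1716²=453477024, difference 1.

21295 1716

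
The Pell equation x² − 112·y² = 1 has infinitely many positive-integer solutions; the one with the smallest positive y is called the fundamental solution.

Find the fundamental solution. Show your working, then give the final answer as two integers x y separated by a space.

√112 = [10; 1,1,2,1,1,20, …], period ℓ=6 (even) → k=5
k=0  a_k=10  p_k/q_k = 10/1
k=1  a_k=1  p_k/q_k = 11/1
k=2  a_k=1  p_k/q_k = 21/2
k=3  a_k=2  p_k/q_k = 53/5
k=4  a_k=1  p_k/q_k = 74/7
k=5  a_k=1  p_k/q_k = 127/12
(x₁, y₁) = (127, 12);  127² − 112·12² = 1 ✓

127 12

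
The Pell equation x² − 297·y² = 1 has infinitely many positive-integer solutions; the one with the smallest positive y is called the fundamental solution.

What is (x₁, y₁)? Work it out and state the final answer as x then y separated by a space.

48599 2820

[17; 4,3,1,1,2,1,1,3,4,34] for √297; ℓ=10 ⇒ convergent index 9
i=0: a=17 ⇒ p=17, q=1
i=1: a=4 ⇒ p=69, q=4
i=2: a=3 ⇒ p=224, q=13
i=3: a=1 ⇒ p=293, q=17
…
i=8: a=3 ⇒ p=11357, q=659
i=9: a=4 ⇒ p=48599, q=2820
→ (48599, 2820).  Check: 48599²=2361862801, 297·2820²=2361862800, difference 1.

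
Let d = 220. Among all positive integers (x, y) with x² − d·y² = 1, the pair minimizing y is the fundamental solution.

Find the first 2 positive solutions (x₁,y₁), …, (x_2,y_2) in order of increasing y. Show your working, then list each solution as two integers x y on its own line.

89 6
15841 1068

√220 = [14; 1,4,1,28, …], period ℓ=4 (even) → k=3
k=0  a_k=14  p_k/q_k = 14/1
k=1  a_k=1  p_k/q_k = 15/1
k=2  a_k=4  p_k/q_k = 74/5
k=3  a_k=1  p_k/q_k = 89/6
→ (89, 6).  Check: 89²=7921, 220·6²=7920, difference 1.
(x_2, y_2) = (89·89 + 220·6·6, 89·6 + 6·89) = (15841, 1068)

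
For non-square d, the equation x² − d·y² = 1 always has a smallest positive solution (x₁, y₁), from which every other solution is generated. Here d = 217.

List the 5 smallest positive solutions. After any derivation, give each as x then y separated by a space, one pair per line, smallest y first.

3844063 260952
29553640695937 2006231855952
227212113429087499999 15424163293772565000
1746835356769087211376615937 118582910847096488831334048
13429890324095468173938627689764063 911680360039229116129595136549048

√217 = [14; 1,2,1,2,1,…,2,1,28, …], period ℓ=16 (even) → k=15
a_0=14:  p_0=14·1+0=14,  q_0=14·0+1=1
…
a_2=2:  p_2=2·15+14=44,  q_2=2·1+1=3
…
a_4=2:  p_4=2·59+44=162,  q_4=2·4+3=11
a_5=1:  p_5=1·162+59=221,  q_5=1·11+4=15
a_6=1:  p_6=1·221+162=383,  q_6=1·15+11=26
a_7=9:  p_7=9·383+221=3668,  q_7=9·26+15=249
a_8=4:  p_8=4·3668+383=15055,  q_8=4·249+26=1022
…
a_10=1:  p_10=1·139163+15055=154218,  q_10=1·9447+1022=10469
a_11=1:  p_11=1·154218+139163=293381,  q_11=1·10469+9447=19916
a_12=2:  p_12=2·293381+154218=740980,  q_12=2·19916+10469=50301
a_13=1:  p_13=1·740980+293381=1034361,  q_13=1·50301+19916=70217
a_14=2:  p_14=2·1034361+740980=2809702,  q_14=2·70217+50301=190735
a_15=1:  p_15=1·2809702+1034361=3844063,  q_15=1·190735+70217=260952
→ (3844063, 260952).  Check: 3844063²=14776820347969, 217·260952²=14776820347968, difference 1.
n=2: (3844063,260952)∘(3844063,260952) = (3844063·3844063+217·260952·260952, 3844063·260952+260952·3844063) = (29553640695937,2006231855952)
n=3: (29553640695937,2006231855952)∘(3844063,260952) = (3844063·29553640695937+217·260952·2006231855952, 3844063·2006231855952+260952·29553640695937) = (227212113429087499999,15424163293772565000)
n=4: (227212113429087499999,15424163293772565000)∘(3844063,260952) = (3844063·227212113429087499999+217·260952·15424163293772565000, 3844063·15424163293772565000+260952·227212113429087499999) = (1746835356769087211376615937,118582910847096488831334048)
n=5: (1746835356769087211376615937,118582910847096488831334048)∘(3844063,260952) = (3844063·1746835356769087211376615937+217·260952·118582910847096488831334048, 3844063·118582910847096488831334048+260952·1746835356769087211376615937) = (13429890324095468173938627689764063,911680360039229116129595136549048)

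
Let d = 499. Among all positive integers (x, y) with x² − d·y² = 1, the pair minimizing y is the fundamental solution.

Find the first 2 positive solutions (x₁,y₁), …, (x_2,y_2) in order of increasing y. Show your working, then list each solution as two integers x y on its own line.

√499 → a₀=22, period (2,1,21,1,2,44); ℓ=6 even so k=5
a_0=22:  p_0=22·1+0=22,  q_0=22·0+1=1
a_1=2:  p_1=2·22+1=45,  q_1=2·1+0=2
a_2=1:  p_2=1·45+22=67,  q_2=1·2+1=3
a_3=21:  p_3=21·67+45=1452,  q_3=21·3+2=65
a_4=1:  p_4=1·1452+67=1519,  q_4=1·65+3=68
a_5=2:  p_5=2·1519+1452=4490,  q_5=2·68+65=201
→ (4490, 201).  Check: 4490²=20160100, 499·201²=20160099, difference 1.
(x_2, y_2) = (4490·4490 + 499·201·201, 4490·201 + 201·4490) = (40320199, 1804980)

4490 201
40320199 1804980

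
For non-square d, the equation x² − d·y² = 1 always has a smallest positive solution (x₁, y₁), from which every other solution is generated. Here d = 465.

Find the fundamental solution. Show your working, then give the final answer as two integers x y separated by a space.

15871 736

d=465: √d = [21; 1,1,3,2,2,2,3,1,1,42] (ℓ=10, even), read p_9/q_9
step 0: (21, 1)  from 21·(1,0) + (0,1)
…
step 2: (43, 2)  from 1·(22,1) + (21,1)
…
step 5: (841, 39)  from 2·(345,16) + (151,7)
step 6: (2027, 94)  from 2·(841,39) + (345,16)
step 7: (6922, 321)  from 3·(2027,94) + (841,39)
step 8: (8949, 415)  from 1·(6922,321) + (2027,94)
step 9: (15871, 736)  from 1·(8949,415) + (6922,321)
(x₁, y₁) = (15871, 736);  15871² − 465·736² = 1 ✓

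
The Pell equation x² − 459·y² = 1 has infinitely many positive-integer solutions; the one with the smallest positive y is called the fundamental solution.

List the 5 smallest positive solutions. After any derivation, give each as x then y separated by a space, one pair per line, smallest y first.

d=459: √d = [21; 2,2,1,4,21,4,1,2,2,42] (ℓ=10, even), read p_9/q_9
k=0  a_k=21  p_k/q_k = 21/1
k=1  a_k=2  p_k/q_k = 43/2
k=2  a_k=2  p_k/q_k = 107/5
k=3  a_k=1  p_k/q_k = 150/7
k=4  a_k=4  p_k/q_k = 707/33
k=5  a_k=21  p_k/q_k = 14997/700
k=6  a_k=4  p_k/q_k = 60695/2833
k=7  a_k=1  p_k/q_k = 75692/3533
k=8  a_k=2  p_k/q_k = 212079/9899
k=9  a_k=2  p_k/q_k = 499850/23331
fundamental: x₁=499850, y₁=23331  (since 249850022500 − 459·544335561 = 1)
(499850+23331√459)^2 = 499700044999 + 23324000700√459
(499850+23331√459)^3 = 499550134985000450 + 23317003499766669√459
(499850+23331√459)^4 = 499400269944005249820001 + 23310008398693414998600√459
(499850+23331√459)^5 = 499250449862522498110069999250 + 23303015396150489970600653331√459

499850 23331
499700044999 23324000700
499550134985000450 23317003499766669
499400269944005249820001 23310008398693414998600
499250449862522498110069999250 23303015396150489970600653331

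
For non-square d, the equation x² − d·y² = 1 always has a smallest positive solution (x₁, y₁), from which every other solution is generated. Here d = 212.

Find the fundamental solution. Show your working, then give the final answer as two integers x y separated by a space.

d=212: √d = [14; 1,1,3,1,1,…,1,1,28] (ℓ=14, even), read p_13/q_13
a_0=14:  p_0=14·1+0=14,  q_0=14·0+1=1
…
a_3=3:  p_3=3·29+15=102,  q_3=3·2+1=7
…
a_5=1:  p_5=1·131+102=233,  q_5=1·9+7=16
a_6=1:  p_6=1·233+131=364,  q_6=1·16+9=25
a_7=6:  p_7=6·364+233=2417,  q_7=6·25+16=166
a_8=1:  p_8=1·2417+364=2781,  q_8=1·166+25=191
…
a_11=3:  p_11=3·7979+5198=29135,  q_11=3·548+357=2001
a_12=1:  p_12=1·29135+7979=37114,  q_12=1·2001+548=2549
a_13=1:  p_13=1·37114+29135=66249,  q_13=1·2549+2001=4550
fundamental: x₁=66249, y₁=4550  (since 4388930001 − 212·20702500 = 1)

66249 4550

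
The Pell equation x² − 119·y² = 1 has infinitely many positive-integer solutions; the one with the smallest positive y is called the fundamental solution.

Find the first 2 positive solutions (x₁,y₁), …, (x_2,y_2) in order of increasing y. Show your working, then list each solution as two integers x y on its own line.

d=119: √d = [10; 1,9,1,20] (ℓ=4, even), read p_3/q_3
k=0  a_k=10  p_k/q_k = 10/1
k=1  a_k=1  p_k/q_k = 11/1
k=2  a_k=9  p_k/q_k = 109/10
k=3  a_k=1  p_k/q_k = 120/11
fundamental: x₁=120, y₁=11  (since 14400 − 119·121 = 1)
k=2:  x_2 = 120·120+119·11·11 = 28799,  y_2 = 120·11+11·120 = 2640

120 11
28799 2640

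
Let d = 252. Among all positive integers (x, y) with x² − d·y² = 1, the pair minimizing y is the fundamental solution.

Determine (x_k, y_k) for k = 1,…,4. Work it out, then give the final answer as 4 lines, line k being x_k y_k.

[15; 1,6,1,30] for √252; ℓ=4 ⇒ convergent index 3
step 0: (15, 1)  from 15·(1,0) + (0,1)
…
step 2: (111, 7)  from 6·(16,1) + (15,1)
step 3: (127, 8)  from 1·(111,7) + (16,1)
fundamental: x₁=127, y₁=8  (since 16129 − 252·64 = 1)
(127+8√252)^2 = 32257 + 2032√252
(127+8√252)^3 = 8193151 + 516120√252
(127+8√252)^4 = 2081028097 + 131092448√252

127 8
32257 2032
8193151 516120
2081028097 131092448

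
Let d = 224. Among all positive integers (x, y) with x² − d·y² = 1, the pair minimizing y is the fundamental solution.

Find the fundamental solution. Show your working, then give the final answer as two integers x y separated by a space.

15 1

√224 = [14; 1,28, …], period ℓ=2 (even) → k=1
k=0  a_k=14  p_k/q_k = 14/1
k=1  a_k=1  p_k/q_k = 15/1
→ (15, 1).  Check: 15²=225, 224·1²=224, difference 1.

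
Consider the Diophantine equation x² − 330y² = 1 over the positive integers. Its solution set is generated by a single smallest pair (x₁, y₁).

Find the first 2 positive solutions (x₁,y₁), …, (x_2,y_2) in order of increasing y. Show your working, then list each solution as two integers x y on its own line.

√330 = [18; 6,36, …], period ℓ=2 (even) → k=1
step 0: (18, 1)  from 18·(1,0) + (0,1)
step 1: (109, 6)  from 6·(18,1) + (1,0)
→ (109, 6).  Check: 109²=11881, 330·6²=11880, difference 1.
k=2:  x_2 = 109·109+330·6·6 = 23761,  y_2 = 109·6+6·109 = 1308

109 6
23761 1308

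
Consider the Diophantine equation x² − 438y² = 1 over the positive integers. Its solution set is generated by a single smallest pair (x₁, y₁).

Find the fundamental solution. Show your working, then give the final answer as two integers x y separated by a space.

293 14

√438 → a₀=20, period (1,12,1,40); ℓ=4 even so k=3
i=0: a=20 ⇒ p=20, q=1
…
i=2: a=12 ⇒ p=272, q=13
i=3: a=1 ⇒ p=293, q=14
fundamental: x₁=293, y₁=14  (since 85849 − 438·196 = 1)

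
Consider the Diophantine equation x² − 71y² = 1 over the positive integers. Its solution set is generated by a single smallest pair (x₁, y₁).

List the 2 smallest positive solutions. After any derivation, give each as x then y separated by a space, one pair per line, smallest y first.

3480 413
24220799 2874480

√71 = [8; 2,2,1,7,1,2,2,16, …], period ℓ=8 (even) → k=7
i=0: a=8 ⇒ p=8, q=1
i=1: a=2 ⇒ p=17, q=2
…
i=3: a=1 ⇒ p=59, q=7
…
i=6: a=2 ⇒ p=1483, q=176
i=7: a=2 ⇒ p=3480, q=413
→ (3480, 413).  Check: 3480²=12110400, 71·413²=12110399, difference 1.
n=2: (3480,413)∘(3480,413) = (3480·3480+71·413·413, 3480·413+413·3480) = (24220799,2874480)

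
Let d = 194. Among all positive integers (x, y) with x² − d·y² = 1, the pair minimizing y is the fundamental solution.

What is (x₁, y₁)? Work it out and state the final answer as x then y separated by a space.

195 14

d=194: √d = [13; 1,12,1,26] (ℓ=4, even), read p_3/q_3
i=0: a=13 ⇒ p=13, q=1
i=1: a=1 ⇒ p=14, q=1
i=2: a=12 ⇒ p=181, q=13
i=3: a=1 ⇒ p=195, q=14
→ (195, 14).  Check: 195²=38025, 194·14²=38024, difference 1.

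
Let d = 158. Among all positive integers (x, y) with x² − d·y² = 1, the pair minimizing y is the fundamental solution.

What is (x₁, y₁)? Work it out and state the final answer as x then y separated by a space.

7743 616

d=158: √d = [12; 1,1,3,12,3,1,1,24] (ℓ=8, even), read p_7/q_7
step 0: (12, 1)  from 12·(1,0) + (0,1)
step 1: (13, 1)  from 1·(12,1) + (1,0)
…
step 6: (4412, 351)  from 1·(3331,265) + (1081,86)
step 7: (7743, 616)  from 1·(4412,351) + (3331,265)
fundamental: x₁=7743, y₁=616  (since 59954049 − 158·379456 = 1)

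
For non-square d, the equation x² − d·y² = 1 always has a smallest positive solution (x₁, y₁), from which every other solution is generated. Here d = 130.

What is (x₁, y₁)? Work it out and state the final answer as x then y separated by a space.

[11; 2,2,22] for √130; ℓ=3 ⇒ convergent index 5
i=0: a=11 ⇒ p=11, q=1
…
i=2: a=2 ⇒ p=57, q=5
…
i=4: a=2 ⇒ p=2611, q=229
i=5: a=2 ⇒ p=6499, q=570
→ (6499, 570).  Check: 6499²=42237001, 130·570²=42237000, difference 1.

6499 570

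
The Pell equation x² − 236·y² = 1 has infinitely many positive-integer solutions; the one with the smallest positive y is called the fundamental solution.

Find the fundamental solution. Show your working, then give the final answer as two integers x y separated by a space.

561799 36570

[15; 2,1,3,5,1,6,1,5,3,1,2,30] for √236; ℓ=12 ⇒ convergent index 11
step 0: (15, 1)  from 15·(1,0) + (0,1)
step 1: (31, 2)  from 2·(15,1) + (1,0)
step 2: (46, 3)  from 1·(31,2) + (15,1)
step 3: (169, 11)  from 3·(46,3) + (31,2)
step 4: (891, 58)  from 5·(169,11) + (46,3)
…
step 6: (7251, 472)  from 6·(1060,69) + (891,58)
step 7: (8311, 541)  from 1·(7251,472) + (1060,69)
step 8: (48806, 3177)  from 5·(8311,541) + (7251,472)
step 9: (154729, 10072)  from 3·(48806,3177) + (8311,541)
step 10: (203535, 13249)  from 1·(154729,10072) + (48806,3177)
step 11: (561799, 36570)  from 2·(203535,13249) + (154729,10072)
→ (561799, 36570).  Check: 561799²=315618116401, 236·36570²=315618116400, difference 1.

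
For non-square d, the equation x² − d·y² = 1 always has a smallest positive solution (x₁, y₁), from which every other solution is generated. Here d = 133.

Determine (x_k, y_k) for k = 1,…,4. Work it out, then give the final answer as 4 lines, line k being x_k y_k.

√133 → a₀=11, period (1,1,7,5,1,…,1,1,22); ℓ=16 even so k=15
step 0: (11, 1)  from 11·(1,0) + (0,1)
…
step 3: (173, 15)  from 7·(23,2) + (12,1)
…
step 6: (1949, 169)  from 1·(1061,92) + (888,77)
…
step 10: (18948, 1643)  from 1·(10979,952) + (7969,691)
…
step 12: (168583, 14618)  from 5·(29927,2595) + (18948,1643)
…
step 14: (1378591, 119539)  from 1·(1210008,104921) + (168583,14618)
step 15: (2588599, 224460)  from 1·(1378591,119539) + (1210008,104921)
(x₁, y₁) = (2588599, 224460);  2588599² − 133·224460² = 1 ✓
k=2:  x_2 = 2588599·2588599+133·224460·224460 = 13401689565601,  y_2 = 2588599·224460+224460·2588599 = 1162073863080
k=3:  x_3 = 2588599·13401689565601+133·224460·1162073863080 = 69383200415647777399,  y_3 = 2588599·1162073863080+224460·13401689565601 = 6016286479789825380
k=4:  x_4 = 2588599·69383200415647777399+133·224460·6016286479789825380 = 359210566425477440164982401,  y_4 = 2588599·6016286479789825380+224460·69383200415647777399 = 31147506330593762303822160

2588599 224460
13401689565601 1162073863080
69383200415647777399 6016286479789825380
359210566425477440164982401 31147506330593762303822160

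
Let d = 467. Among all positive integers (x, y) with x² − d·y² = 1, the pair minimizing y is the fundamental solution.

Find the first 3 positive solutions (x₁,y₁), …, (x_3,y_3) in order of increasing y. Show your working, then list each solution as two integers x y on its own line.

√467 = [21; 1,1,1,1,3,…,1,1,42, …], period ℓ=14 (even) → k=13
i=0: a=21 ⇒ p=21, q=1
…
i=2: a=1 ⇒ p=43, q=2
i=3: a=1 ⇒ p=65, q=3
…
i=6: a=3 ⇒ p=1275, q=59
…
i=8: a=3 ⇒ p=82767, q=3830
…
i=10: a=1 ⇒ p=358232, q=16577
i=11: a=1 ⇒ p=633697, q=29324
i=12: a=1 ⇒ p=991929, q=45901
i=13: a=1 ⇒ p=1625626, q=75225
→ (1625626, 75225).  Check: 1625626²=2642659891876, 467·75225²=2642659891875, difference 1.
(x_2, y_2) = (1625626·1625626 + 467·75225·75225, 1625626·75225 + 75225·1625626) = (5285319783751, 244575431700)
(x_3, y_3) = (1625626·5285319783751 + 467·75225·244575431700, 1625626·244575431700 + 75225·5285319783751) = (17183906517558380626, 795176361465413175)

1625626 75225
5285319783751 244575431700
17183906517558380626 795176361465413175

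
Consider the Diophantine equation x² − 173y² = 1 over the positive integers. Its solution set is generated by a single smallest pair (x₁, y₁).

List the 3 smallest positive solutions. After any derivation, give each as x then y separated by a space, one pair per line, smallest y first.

d=173: √d = [13; 6,1,1,6,26] (ℓ=5, odd), read p_9/q_9
a_0=13:  p_0=13·1+0=13,  q_0=13·0+1=1
…
a_2=1:  p_2=1·79+13=92,  q_2=1·6+1=7
…
a_5=26:  p_5=26·1118+171=29239,  q_5=26·85+13=2223
…
a_7=1:  p_7=1·176552+29239=205791,  q_7=1·13423+2223=15646
a_8=1:  p_8=1·205791+176552=382343,  q_8=1·15646+13423=29069
a_9=6:  p_9=6·382343+205791=2499849,  q_9=6·29069+15646=190060
(x₁, y₁) = (2499849, 190060);  2499849² − 173·190060² = 1 ✓
n=2: (2499849,190060)∘(2499849,190060) = (2499849·2499849+173·190060·190060, 2499849·190060+190060·2499849) = (12498490045601,950242601880)
n=3: (12498490045601,950242601880)∘(2499849,190060) = (2499849·12498490045601+173·190060·950242601880, 2499849·950242601880+190060·12498490045601) = (62488675684008728649,4750926036134042180)

2499849 190060
12498490045601 950242601880
62488675684008728649 4750926036134042180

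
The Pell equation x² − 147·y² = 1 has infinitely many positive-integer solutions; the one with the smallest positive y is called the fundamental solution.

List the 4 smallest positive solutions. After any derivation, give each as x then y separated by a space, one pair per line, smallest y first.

97 8
18817 1552
3650401 301080
708158977 58407968

d=147: √d = [12; 8,24] (ℓ=2, even), read p_1/q_1
a_0=12:  p_0=12·1+0=12,  q_0=12·0+1=1
a_1=8:  p_1=8·12+1=97,  q_1=8·1+0=8
(x₁, y₁) = (97, 8);  97² − 147·8² = 1 ✓
(x_2, y_2) = (97·97 + 147·8·8, 97·8 + 8·97) = (18817, 1552)
(x_3, y_3) = (97·18817 + 147·8·1552, 97·1552 + 8·18817) = (3650401, 301080)
(x_4, y_4) = (97·3650401 + 147·8·301080, 97·301080 + 8·3650401) = (708158977, 58407968)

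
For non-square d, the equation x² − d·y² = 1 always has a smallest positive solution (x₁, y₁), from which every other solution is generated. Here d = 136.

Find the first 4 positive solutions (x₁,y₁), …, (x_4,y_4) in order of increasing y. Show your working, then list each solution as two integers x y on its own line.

35 3
2449 210
171395 14697
11995201 1028580

√136 → a₀=11, period (1,1,1,22); ℓ=4 even so k=3
k=0  a_k=11  p_k/q_k = 11/1
k=1  a_k=1  p_k/q_k = 12/1
k=2  a_k=1  p_k/q_k = 23/2
k=3  a_k=1  p_k/q_k = 35/3
→ (35, 3).  Check: 35²=1225, 136·3²=1224, difference 1.
n=2: (35,3)∘(35,3) = (35·35+136·3·3, 35·3+3·35) = (2449,210)
n=3: (2449,210)∘(35,3) = (35·2449+136·3·210, 35·210+3·2449) = (171395,14697)
n=4: (171395,14697)∘(35,3) = (35·171395+136·3·14697, 35·14697+3·171395) = (11995201,1028580)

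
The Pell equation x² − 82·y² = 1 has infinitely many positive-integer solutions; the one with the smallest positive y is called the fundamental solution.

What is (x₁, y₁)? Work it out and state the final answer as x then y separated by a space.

[9; 18] for √82; ℓ=1 ⇒ convergent index 1
a_0=9:  p_0=9·1+0=9,  q_0=9·0+1=1
a_1=18:  p_1=18·9+1=163,  q_1=18·1+0=18
→ (163, 18).  Check: 163²=26569, 82·18²=26568, difference 1.

163 18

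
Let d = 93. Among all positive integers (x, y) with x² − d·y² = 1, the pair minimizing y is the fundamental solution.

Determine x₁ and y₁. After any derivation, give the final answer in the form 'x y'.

12151 1260

√93 = [9; 1,1,1,4,6,4,1,1,1,18, …], period ℓ=10 (even) → k=9
k=0  a_k=9  p_k/q_k = 9/1
k=1  a_k=1  p_k/q_k = 10/1
k=2  a_k=1  p_k/q_k = 19/2
k=3  a_k=1  p_k/q_k = 29/3
k=4  a_k=4  p_k/q_k = 135/14
k=5  a_k=6  p_k/q_k = 839/87
k=6  a_k=4  p_k/q_k = 3491/362
k=7  a_k=1  p_k/q_k = 4330/449
k=8  a_k=1  p_k/q_k = 7821/811
k=9  a_k=1  p_k/q_k = 12151/1260
→ (12151, 1260).  Check: 12151²=147646801, 93·1260²=147646800, difference 1.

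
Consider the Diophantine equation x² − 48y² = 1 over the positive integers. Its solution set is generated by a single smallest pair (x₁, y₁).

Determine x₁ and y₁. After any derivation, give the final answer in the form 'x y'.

[6; 1,12] for √48; ℓ=2 ⇒ convergent index 1
a_0=6:  p_0=6·1+0=6,  q_0=6·0+1=1
a_1=1:  p_1=1·6+1=7,  q_1=1·1+0=1
→ (7, 1).  Check: 7²=49, 48·1²=48, difference 1.

7 1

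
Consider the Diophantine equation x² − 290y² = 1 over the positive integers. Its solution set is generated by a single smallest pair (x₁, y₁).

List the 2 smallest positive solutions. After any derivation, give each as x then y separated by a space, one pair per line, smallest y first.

√290 = [17; 34, …], period ℓ=1 (odd) → k=1
i=0: a=17 ⇒ p=17, q=1
i=1: a=34 ⇒ p=579, q=34
→ (579, 34).  Check: 579²=335241, 290·34²=335240, difference 1.
n=2: (579,34)∘(579,34) = (579·579+290·34·34, 579·34+34·579) = (670481,39372)

579 34
670481 39372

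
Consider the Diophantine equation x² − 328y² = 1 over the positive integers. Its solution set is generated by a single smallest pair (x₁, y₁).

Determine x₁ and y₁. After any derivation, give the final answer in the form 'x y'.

d=328: √d = [18; 9,36] (ℓ=2, even), read p_1/q_1
step 0: (18, 1)  from 18·(1,0) + (0,1)
step 1: (163, 9)  from 9·(18,1) + (1,0)
→ (163, 9).  Check: 163²=26569, 328·9²=26568, difference 1.

163 9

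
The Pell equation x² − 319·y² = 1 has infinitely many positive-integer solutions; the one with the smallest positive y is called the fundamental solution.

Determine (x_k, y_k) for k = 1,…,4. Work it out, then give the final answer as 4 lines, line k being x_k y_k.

12901780 722361
332911854336799 18639485405160
8590311008090840302660 480965080021169647239
221660605515932150288251132801 12410611300231033623224965680

d=319: √d = [17; 1,6,5,1,4,…,6,1,34] (ℓ=14, even), read p_13/q_13
k=0  a_k=17  p_k/q_k = 17/1
k=1  a_k=1  p_k/q_k = 18/1
k=2  a_k=6  p_k/q_k = 125/7
…
k=4  a_k=1  p_k/q_k = 768/43
…
k=9  a_k=4  p_k/q_k = 250816/14043
…
k=11  a_k=5  p_k/q_k = 1798881/100718
k=12  a_k=6  p_k/q_k = 11102899/621643
k=13  a_k=1  p_k/q_k = 12901780/722361
→ (12901780, 722361).  Check: 12901780²=166455927168400, 319·722361²=166455927168399, difference 1.
k=2:  x_2 = 12901780·12901780+319·722361·722361 = 332911854336799,  y_2 = 12901780·722361+722361·12901780 = 18639485405160
k=3:  x_3 = 12901780·332911854336799+319·722361·18639485405160 = 8590311008090840302660,  y_3 = 12901780·18639485405160+722361·332911854336799 = 480965080021169647239
k=4:  x_4 = 12901780·8590311008090840302660+319·722361·480965080021169647239 = 221660605515932150288251132801,  y_4 = 12901780·480965080021169647239+722361·8590311008090840302660 = 12410611300231033623224965680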